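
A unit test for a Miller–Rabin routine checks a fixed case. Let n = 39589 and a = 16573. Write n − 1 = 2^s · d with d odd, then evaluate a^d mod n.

1656

n − 1 = 39588 = 2^2 · 9897, so s = 2 and d = 9897.
16573^9897 mod 39589 = 1656.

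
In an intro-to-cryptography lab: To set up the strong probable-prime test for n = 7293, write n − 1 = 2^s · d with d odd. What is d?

1823

Halving: 7292 → 3646 → 1823; 1823 is odd.
So 7292 = 2^2 · 1823.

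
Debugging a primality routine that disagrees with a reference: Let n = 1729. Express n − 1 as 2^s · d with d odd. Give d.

Halving: 1728 → 864 → 432 → 216 → 108 → 54 → 27; 27 is odd.
So 1728 = 2^6 · 27.

27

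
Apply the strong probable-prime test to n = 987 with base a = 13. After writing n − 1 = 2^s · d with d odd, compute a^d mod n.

139

n − 1 = 986 = 2^1 · 493, so s = 1 and d = 493.
13^493 mod 987 = 139.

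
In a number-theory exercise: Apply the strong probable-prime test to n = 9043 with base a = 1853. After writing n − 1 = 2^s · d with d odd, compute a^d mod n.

n − 1 = 9042 = 2^1 · 4521, so s = 1 and d = 4521.
By repeated squaring, 1853^4521 ≡ 1 (mod 9043).

1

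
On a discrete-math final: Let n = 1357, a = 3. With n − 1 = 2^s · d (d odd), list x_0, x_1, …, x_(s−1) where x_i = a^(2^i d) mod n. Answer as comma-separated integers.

41, 324

n − 1 = 1356 = 2^2 · 339, so s = 2 and d = 339.
x_0 = 3^339 mod 1357 = 41.
x_1 = 41^2 mod 1357 = 324.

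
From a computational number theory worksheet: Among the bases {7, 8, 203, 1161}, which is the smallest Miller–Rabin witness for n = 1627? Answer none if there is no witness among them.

none

n − 1 = 1626 = 2^1 · 813, so s = 1 and d = 813.
Base 7: x_0 = 7^813 mod 1627 = 1. x_0 = 1, so 7 is not a witness.
Base 8: x_0 = 8^813 mod 1627 = 1626. x_0 = 1626 ≡ −1, so 8 is not a witness.
Base 203: x_0 = 203^813 mod 1627 = 1626. x_0 = 1626 ≡ −1, so 203 is not a witness.
Base 1161: x_0 = 1161^813 mod 1627 = 1. x_0 = 1, so 1161 is not a witness.
No listed base is a witness for 1627.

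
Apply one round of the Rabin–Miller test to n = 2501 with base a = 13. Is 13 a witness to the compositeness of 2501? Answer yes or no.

yes

n − 1 = 2500 = 2^2 · 625, so s = 2 and d = 625.
Repeated squaring mod 2501: 13^1 ≡ 13, 13^2 ≡ 169, 13^4 ≡ 1050, 13^8 ≡ 2060, 13^16 ≡ 1904, 13^32 ≡ 1267, 13^64 ≡ 2148, 13^128 ≡ 2060, 13^256 ≡ 1904, 13^512 ≡ 1267.
625 = 512 + 64 + 32 + 16 + 1, so 13^625 ≡ 1267·2148·1267·1904·13 ≡ 1233 (mod 2501).
x_0 = 13^625 mod 2501 = 1233.
x_0 is neither 1 nor 2500, so continue squaring.
x_1 = 1233^2 mod 2501 = 2182.
Reached i = s−1 = 1 without hitting −1: 13 is a Miller–Rabin witness and 2501 is composite.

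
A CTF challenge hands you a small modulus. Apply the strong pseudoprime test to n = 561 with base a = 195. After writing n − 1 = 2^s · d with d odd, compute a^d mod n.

87

n − 1 = 560 = 2^4 · 35, so s = 4 and d = 35.
195^35 mod 561 = 87.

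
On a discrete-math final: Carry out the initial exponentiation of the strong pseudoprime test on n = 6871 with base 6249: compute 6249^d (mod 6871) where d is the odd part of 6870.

6870

n − 1 = 6870 = 2^1 · 3435, so s = 1 and d = 3435.
Repeated squaring mod 6871: 6249^1 ≡ 6249, 6249^2 ≡ 2108, 6249^4 ≡ 4998, 6249^8 ≡ 3919, 6249^16 ≡ 1876, 6249^32 ≡ 1424, 6249^64 ≡ 831, 6249^128 ≡ 3461, 6249^256 ≡ 2368, 6249^512 ≡ 688, 6249^1024 ≡ 6116, 6249^2048 ≡ 6603.
3435 = 2048 + 1024 + 256 + 64 + 32 + 8 + 2 + 1, so 6249^3435 ≡ 6603·6116·2368·831·1424·3919·2108·6249 ≡ 6870 (mod 6871).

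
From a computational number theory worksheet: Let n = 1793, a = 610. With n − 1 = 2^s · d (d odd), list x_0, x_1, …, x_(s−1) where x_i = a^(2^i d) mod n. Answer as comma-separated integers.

n − 1 = 1792 = 2^8 · 7, so s = 8 and d = 7.
x_0 = 610^7 mod 1793 = 861.
x_1 = 861^2 mod 1793 = 812.
x_2 = 812^2 mod 1793 = 1313.
x_3 = 1313^2 mod 1793 = 896.
x_4 = 896^2 mod 1793 = 1345.
x_5 = 1345^2 mod 1793 = 1681.
x_6 = 1681^2 mod 1793 = 1786.
x_7 = 1786^2 mod 1793 = 49.

861, 812, 1313, 896, 1345, 1681, 1786, 49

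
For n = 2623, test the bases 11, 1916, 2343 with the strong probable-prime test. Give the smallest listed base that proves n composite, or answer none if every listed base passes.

n − 1 = 2622 = 2^1 · 1311, so s = 1 and d = 1311.
Base 11: x_0 = 11^1311 mod 2623 = 2185. x_0 ∉ {1, 2622} and s = 1, so 11 is a Miller–Rabin witness and 2623 is composite.
Base 1916: x_0 = 1916^1311 mod 2623 = 2338. x_0 ∉ {1, 2622} and s = 1, so 1916 is a Miller–Rabin witness and 2623 is composite.
Base 2343: x_0 = 2343^1311 mod 2623 = 1301. x_0 ∉ {1, 2622} and s = 1, so 2343 is a Miller–Rabin witness and 2623 is composite.
The smallest witness among the given bases is 11.

11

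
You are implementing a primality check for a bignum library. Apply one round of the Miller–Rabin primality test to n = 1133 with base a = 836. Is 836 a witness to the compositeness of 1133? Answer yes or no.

yes

n − 1 = 1132 = 2^2 · 283, so s = 2 and d = 283.
x_0 = 836^283 mod 1133 = 99.
x_0 is neither 1 nor 1132, so continue squaring.
x_1 = 99^2 mod 1133 = 737.
Reached i = s−1 = 1 without hitting −1: 836 is a Miller–Rabin witness and 1133 is composite.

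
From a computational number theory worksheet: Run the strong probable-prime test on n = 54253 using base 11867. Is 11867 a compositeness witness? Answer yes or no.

yes

n − 1 = 54252 = 2^2 · 13563, so s = 2 and d = 13563.
x_0 = 11867^13563 mod 54253 = 10108.
x_0 is neither 1 nor 54252, so continue squaring.
x_1 = 10108^2 mod 54253 = 13265.
Reached i = s−1 = 1 without hitting −1: 11867 is a Miller–Rabin witness and 54253 is composite.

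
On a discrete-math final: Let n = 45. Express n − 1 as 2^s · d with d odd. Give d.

11

Halving: 44 → 22 → 11; 11 is odd.
So 44 = 2^2 · 11.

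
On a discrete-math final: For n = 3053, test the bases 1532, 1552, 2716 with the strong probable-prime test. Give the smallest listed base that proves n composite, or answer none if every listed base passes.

1552

n − 1 = 3052 = 2^2 · 763, so s = 2 and d = 763.
Base 1532: x_0 = 1532^763 mod 3053 = 3052. x_0 = 3052 ≡ −1, so 1532 is not a witness.
Base 1552: x_0 = 1552^763 mod 3053 = 2925. x_0 is neither 1 nor 3052, so continue squaring. x_1 = 2925^2 mod 3053 = 1119. Reached i = s−1 = 1 without hitting −1: 1552 is a Miller–Rabin witness and 3053 is composite.
Base 2716: x_0 = 2716^763 mod 3053 = 480. x_0 is neither 1 nor 3052, so continue squaring. x_1 = 480^2 mod 3053 = 1425. Reached i = s−1 = 1 without hitting −1: 2716 is a Miller–Rabin witness and 3053 is composite.
The smallest witness among the given bases is 1552.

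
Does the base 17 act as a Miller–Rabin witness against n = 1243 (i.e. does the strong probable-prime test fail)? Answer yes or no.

yes

n − 1 = 1242 = 2^1 · 621, so s = 1 and d = 621.
Repeated squaring mod 1243: 17^1 ≡ 17, 17^2 ≡ 289, 17^4 ≡ 240, 17^8 ≡ 422, 17^16 ≡ 335, 17^32 ≡ 355, 17^64 ≡ 482, 17^128 ≡ 1126, 17^256 ≡ 16, 17^512 ≡ 256.
621 = 512 + 64 + 32 + 8 + 4 + 1, so 17^621 ≡ 256·482·355·422·240·17 ≡ 666 (mod 1243).
x_0 = 17^621 mod 1243 = 666.
x_0 ∉ {1, 1242} and s = 1, so 17 is a Miller–Rabin witness and 1243 is composite.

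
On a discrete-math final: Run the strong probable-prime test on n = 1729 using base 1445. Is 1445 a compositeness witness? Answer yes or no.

yes

n − 1 = 1728 = 2^6 · 27, so s = 6 and d = 27.
Repeated squaring mod 1729: 1445^1 ≡ 1445, 1445^2 ≡ 1122, 1445^4 ≡ 172, 1445^8 ≡ 191, 1445^16 ≡ 172.
27 = 16 + 8 + 2 + 1, so 1445^27 ≡ 172·191·1122·1445 ≡ 1217 (mod 1729).
x_0 = 1445^27 mod 1729 = 1217.
x_0 is neither 1 nor 1728, so continue squaring.
x_1 = 1217^2 mod 1729 = 1065.
x_2 = 1065^2 mod 1729 = 1.
x_2 = 1 but x_1 ≠ ±1, a nontrivial square root of 1 — 1445 is a witness and 1729 is composite.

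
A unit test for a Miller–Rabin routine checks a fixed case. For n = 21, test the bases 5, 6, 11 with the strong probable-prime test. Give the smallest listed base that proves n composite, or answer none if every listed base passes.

n − 1 = 20 = 2^2 · 5, so s = 2 and d = 5.
Base 5: x_0 = 5^5 mod 21 = 17. x_0 is neither 1 nor 20, so continue squaring. x_1 = 17^2 mod 21 = 16. Reached i = s−1 = 1 without hitting −1: 5 is a Miller–Rabin witness and 21 is composite.
Base 6: x_0 = 6^5 mod 21 = 6. x_0 is neither 1 nor 20, so continue squaring. x_1 = 6^2 mod 21 = 15. Reached i = s−1 = 1 without hitting −1: 6 is a Miller–Rabin witness and 21 is composite.
Base 11: x_0 = 11^5 mod 21 = 2. x_0 is neither 1 nor 20, so continue squaring. x_1 = 2^2 mod 21 = 4. Reached i = s−1 = 1 without hitting −1: 11 is a Miller–Rabin witness and 21 is composite.
The smallest witness among the given bases is 5.

5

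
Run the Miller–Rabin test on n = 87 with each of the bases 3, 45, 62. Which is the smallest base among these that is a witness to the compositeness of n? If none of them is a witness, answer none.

3

n − 1 = 86 = 2^1 · 43, so s = 1 and d = 43.
Base 3: x_0 = 3^43 mod 87 = 84. x_0 ∉ {1, 86} and s = 1, so 3 is a Miller–Rabin witness and 87 is composite.
Base 45: x_0 = 45^43 mod 87 = 45. x_0 ∉ {1, 86} and s = 1, so 45 is a Miller–Rabin witness and 87 is composite.
Base 62: x_0 = 62^43 mod 87 = 62. x_0 ∉ {1, 86} and s = 1, so 62 is a Miller–Rabin witness and 87 is composite.
The smallest witness among the given bases is 3.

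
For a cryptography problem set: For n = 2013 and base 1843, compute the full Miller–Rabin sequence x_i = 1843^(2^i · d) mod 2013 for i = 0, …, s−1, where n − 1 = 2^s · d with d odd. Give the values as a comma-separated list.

n − 1 = 2012 = 2^2 · 503, so s = 2 and d = 503.
x_0 = 1843^503 mod 2013 = 535.
x_1 = 535^2 mod 2013 = 379.

535, 379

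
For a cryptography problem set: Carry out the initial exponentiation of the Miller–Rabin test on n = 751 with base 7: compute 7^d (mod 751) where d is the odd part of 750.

750

n − 1 = 750 = 2^1 · 375, so s = 1 and d = 375.
7^375 mod 751 = 750.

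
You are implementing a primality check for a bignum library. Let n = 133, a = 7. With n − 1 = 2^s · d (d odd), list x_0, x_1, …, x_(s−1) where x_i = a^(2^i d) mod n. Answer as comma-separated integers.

77, 77

n − 1 = 132 = 2^2 · 33, so s = 2 and d = 33.
x_0 = 7^33 mod 133 = 77.
x_1 = 77^2 mod 133 = 77.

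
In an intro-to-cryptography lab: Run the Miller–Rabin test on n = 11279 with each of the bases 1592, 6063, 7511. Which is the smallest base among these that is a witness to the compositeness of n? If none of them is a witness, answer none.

none

n − 1 = 11278 = 2^1 · 5639, so s = 1 and d = 5639.
Base 1592: x_0 = 1592^5639 mod 11279 = 1. x_0 = 1, so 1592 is not a witness.
Base 6063: x_0 = 6063^5639 mod 11279 = 11278. x_0 = 11278 ≡ −1, so 6063 is not a witness.
Base 7511: x_0 = 7511^5639 mod 11279 = 11278. x_0 = 11278 ≡ −1, so 7511 is not a witness.
No listed base is a witness for 11279.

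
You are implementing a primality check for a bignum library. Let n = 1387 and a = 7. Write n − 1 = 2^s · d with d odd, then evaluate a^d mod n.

647

n − 1 = 1386 = 2^1 · 693, so s = 1 and d = 693.
7^693 mod 1387 = 647.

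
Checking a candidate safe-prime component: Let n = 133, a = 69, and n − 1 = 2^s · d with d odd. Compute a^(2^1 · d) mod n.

1

n − 1 = 132 = 2^2 · 33, so s = 2 and d = 33.
By repeated squaring, 69^33 ≡ 132 (mod 133).
x_0 = 132.
x_1 = 132^2 mod 133 = 1.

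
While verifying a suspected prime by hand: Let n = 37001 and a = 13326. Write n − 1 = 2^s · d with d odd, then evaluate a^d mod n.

2392

n − 1 = 37000 = 2^3 · 4625, so s = 3 and d = 4625.
13326^4625 mod 37001 = 2392.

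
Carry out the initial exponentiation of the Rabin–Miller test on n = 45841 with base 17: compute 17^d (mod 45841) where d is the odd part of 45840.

25392

n − 1 = 45840 = 2^4 · 2865, so s = 4 and d = 2865.
Repeated squaring mod 45841: 17^1 ≡ 17, 17^2 ≡ 289, 17^4 ≡ 37680, 17^8 ≡ 40789, 17^16 ≡ 35108, 17^32 ≡ 44697, 17^64 ≡ 25188, 17^128 ≡ 41745, 17^256 ≡ 45251, 17^512 ≡ 27213, 17^1024 ≡ 31855, 17^2048 ≡ 4649.
2865 = 2048 + 512 + 256 + 32 + 16 + 1, so 17^2865 ≡ 4649·27213·45251·44697·35108·17 ≡ 25392 (mod 45841).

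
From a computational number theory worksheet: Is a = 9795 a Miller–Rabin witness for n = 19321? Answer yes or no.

n − 1 = 19320 = 2^3 · 2415, so s = 3 and d = 2415.
x_0 = 9795^2415 mod 19321 = 6951.
x_0 is neither 1 nor 19320, so continue squaring.
x_1 = 6951^2 mod 19321 = 13901.
x_2 = 13901^2 mod 19321 = 8480.
Reached i = s−1 = 2 without hitting −1: 9795 is a Miller–Rabin witness and 19321 is composite.

yes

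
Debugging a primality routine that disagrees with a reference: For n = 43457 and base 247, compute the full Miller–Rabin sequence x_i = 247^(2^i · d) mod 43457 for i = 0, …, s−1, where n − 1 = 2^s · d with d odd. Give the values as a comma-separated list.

24374, 34686, 11551, 12611, 28158, 43456

n − 1 = 43456 = 2^6 · 679, so s = 6 and d = 679.
x_0 = 247^679 mod 43457 = 24374.
x_1 = 24374^2 mod 43457 = 34686.
x_2 = 34686^2 mod 43457 = 11551.
x_3 = 11551^2 mod 43457 = 12611.
x_4 = 12611^2 mod 43457 = 28158.
x_5 = 28158^2 mod 43457 = 43456.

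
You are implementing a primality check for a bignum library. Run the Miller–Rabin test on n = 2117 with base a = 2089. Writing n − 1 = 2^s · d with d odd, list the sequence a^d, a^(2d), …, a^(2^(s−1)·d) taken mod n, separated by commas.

n − 1 = 2116 = 2^2 · 529, so s = 2 and d = 529.
x_0 = 2089^529 mod 2117 = 871.
x_1 = 871^2 mod 2117 = 755.

871, 755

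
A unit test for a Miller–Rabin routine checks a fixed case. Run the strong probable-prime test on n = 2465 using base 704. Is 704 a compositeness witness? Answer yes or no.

n − 1 = 2464 = 2^5 · 77, so s = 5 and d = 77.
By repeated squaring, 704^77 ≡ 244 (mod 2465).
x_0 = 704^77 mod 2465 = 244.
x_0 is neither 1 nor 2464, so continue squaring.
x_1 = 244^2 mod 2465 = 376.
x_2 = 376^2 mod 2465 = 871.
x_3 = 871^2 mod 2465 = 1886.
x_4 = 1886^2 mod 2465 = 1.
x_4 = 1 but x_3 ≠ ±1, a nontrivial square root of 1 — 704 is a witness and 2465 is composite.

yes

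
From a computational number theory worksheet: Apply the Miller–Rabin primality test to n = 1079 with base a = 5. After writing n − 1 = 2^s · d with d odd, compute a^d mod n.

892

n − 1 = 1078 = 2^1 · 539, so s = 1 and d = 539.
5^539 mod 1079 = 892.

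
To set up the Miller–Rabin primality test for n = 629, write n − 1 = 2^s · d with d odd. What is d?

157

Halving: 628 → 314 → 157; 157 is odd.
So 628 = 2^2 · 157.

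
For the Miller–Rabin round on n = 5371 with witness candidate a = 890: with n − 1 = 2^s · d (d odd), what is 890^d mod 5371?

n − 1 = 5370 = 2^1 · 2685, so s = 1 and d = 2685.
Repeated squaring mod 5371: 890^1 ≡ 890, 890^2 ≡ 2563, 890^4 ≡ 236, 890^8 ≡ 1986, 890^16 ≡ 1882, 890^32 ≡ 2435, 890^64 ≡ 5012, 890^128 ≡ 5348, 890^256 ≡ 529, 890^512 ≡ 549, 890^1024 ≡ 625, 890^2048 ≡ 3913.
2685 = 2048 + 512 + 64 + 32 + 16 + 8 + 4 + 1, so 890^2685 ≡ 3913·549·5012·2435·1882·1986·236·890 ≡ 4261 (mod 5371).

4261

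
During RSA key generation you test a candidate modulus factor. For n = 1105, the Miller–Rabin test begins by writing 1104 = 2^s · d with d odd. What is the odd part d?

69

Halving: 1104 → 552 → 276 → 138 → 69; 69 is odd.
So 1104 = 2^4 · 69.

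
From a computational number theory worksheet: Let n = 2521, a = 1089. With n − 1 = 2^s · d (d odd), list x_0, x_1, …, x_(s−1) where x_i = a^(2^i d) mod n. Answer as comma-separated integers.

n − 1 = 2520 = 2^3 · 315, so s = 3 and d = 315.
x_0 = 1089^315 mod 2521 = 71.
x_1 = 71^2 mod 2521 = 2520.
x_2 = 2520^2 mod 2521 = 1.

71, 2520, 1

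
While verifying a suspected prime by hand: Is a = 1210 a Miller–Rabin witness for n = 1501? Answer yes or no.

yes

n − 1 = 1500 = 2^2 · 375, so s = 2 and d = 375.
Repeated squaring mod 1501: 1210^1 ≡ 1210, 1210^2 ≡ 625, 1210^4 ≡ 365, 1210^8 ≡ 1137, 1210^16 ≡ 408, 1210^32 ≡ 1354, 1210^64 ≡ 595, 1210^128 ≡ 1290, 1210^256 ≡ 992.
375 = 256 + 64 + 32 + 16 + 4 + 2 + 1, so 1210^375 ≡ 992·595·1354·408·365·625·1210 ≡ 8 (mod 1501).
x_0 = 1210^375 mod 1501 = 8.
x_0 is neither 1 nor 1500, so continue squaring.
x_1 = 8^2 mod 1501 = 64.
Reached i = s−1 = 1 without hitting −1: 1210 is a Miller–Rabin witness and 1501 is composite.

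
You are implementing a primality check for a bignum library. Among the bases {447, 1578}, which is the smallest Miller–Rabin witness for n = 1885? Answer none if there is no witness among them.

n − 1 = 1884 = 2^2 · 471, so s = 2 and d = 471.
Base 447: x_0 = 447^471 mod 1885 = 1438. x_0 is neither 1 nor 1884, so continue squaring. x_1 = 1438^2 mod 1885 = 1884. x_1 ≡ −1, so 447 is not a witness.
Base 1578: x_0 = 1578^471 mod 1885 = 307. x_0 is neither 1 nor 1884, so continue squaring. x_1 = 307^2 mod 1885 = 1884. x_1 ≡ −1, so 1578 is not a witness.
No listed base is a witness for 1885.

none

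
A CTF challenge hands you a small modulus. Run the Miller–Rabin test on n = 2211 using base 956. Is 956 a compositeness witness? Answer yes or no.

n − 1 = 2210 = 2^1 · 1105, so s = 1 and d = 1105.
x_0 = 956^1105 mod 2211 = 1187.
x_0 ∉ {1, 2210} and s = 1, so 956 is a Miller–Rabin witness and 2211 is composite.

yes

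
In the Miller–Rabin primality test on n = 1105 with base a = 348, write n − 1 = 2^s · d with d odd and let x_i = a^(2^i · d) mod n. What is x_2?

781

n − 1 = 1104 = 2^4 · 69, so s = 4 and d = 69.
x_0 = 348^69 mod 1105 = 298.
x_1 = 298^2 mod 1105 = 404.
x_2 = 404^2 mod 1105 = 781.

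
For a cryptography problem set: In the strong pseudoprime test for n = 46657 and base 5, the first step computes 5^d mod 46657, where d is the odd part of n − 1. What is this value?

n − 1 = 46656 = 2^6 · 729, so s = 6 and d = 729.
5^729 mod 46657 = 746.

746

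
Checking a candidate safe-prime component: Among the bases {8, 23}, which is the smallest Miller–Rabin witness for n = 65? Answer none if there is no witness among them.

23

n − 1 = 64 = 2^6 · 1, so s = 6 and d = 1.
Base 8: x_0 = 8^1 mod 65 = 8. x_0 is neither 1 nor 64, so continue squaring. x_1 = 8^2 mod 65 = 64. x_1 ≡ −1, so 8 is not a witness.
Base 23: x_0 = 23^1 mod 65 = 23. x_0 is neither 1 nor 64, so continue squaring. x_1 = 23^2 mod 65 = 9. x_2 = 9^2 mod 65 = 16. x_3 = 16^2 mod 65 = 61. x_4 = 61^2 mod 65 = 16. x_5 = 16^2 mod 65 = 61. Reached i = s−1 = 5 without hitting −1: 23 is a Miller–Rabin witness and 65 is composite.
The smallest witness among the given bases is 23.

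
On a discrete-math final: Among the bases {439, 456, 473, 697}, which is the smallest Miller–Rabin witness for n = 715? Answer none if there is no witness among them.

456

n − 1 = 714 = 2^1 · 357, so s = 1 and d = 357.
Base 439: x_0 = 439^357 mod 715 = 714. x_0 = 714 ≡ −1, so 439 is not a witness.
Base 456: x_0 = 456^357 mod 715 = 586. x_0 ∉ {1, 714} and s = 1, so 456 is a Miller–Rabin witness and 715 is composite.
Base 473: x_0 = 473^357 mod 715 = 473. x_0 ∉ {1, 714} and s = 1, so 473 is a Miller–Rabin witness and 715 is composite.
Base 697: x_0 = 697^357 mod 715 = 632. x_0 ∉ {1, 714} and s = 1, so 697 is a Miller–Rabin witness and 715 is composite.
The smallest witness among the given bases is 456.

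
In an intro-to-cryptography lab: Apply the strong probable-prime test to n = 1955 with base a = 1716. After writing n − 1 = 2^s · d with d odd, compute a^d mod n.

n − 1 = 1954 = 2^1 · 977, so s = 1 and d = 977.
1716^977 mod 1955 = 1631.

1631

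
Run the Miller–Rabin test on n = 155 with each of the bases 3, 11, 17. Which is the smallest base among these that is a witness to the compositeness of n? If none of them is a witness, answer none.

3

n − 1 = 154 = 2^1 · 77, so s = 1 and d = 77.
Base 3: x_0 = 3^77 mod 155 = 53. x_0 ∉ {1, 154} and s = 1, so 3 is a Miller–Rabin witness and 155 is composite.
Base 11: x_0 = 11^77 mod 155 = 96. x_0 ∉ {1, 154} and s = 1, so 11 is a Miller–Rabin witness and 155 is composite.
Base 17: x_0 = 17^77 mod 155 = 52. x_0 ∉ {1, 154} and s = 1, so 17 is a Miller–Rabin witness and 155 is composite.
The smallest witness among the given bases is 3.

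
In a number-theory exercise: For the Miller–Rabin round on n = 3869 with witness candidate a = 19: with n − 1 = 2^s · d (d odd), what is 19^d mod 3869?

n − 1 = 3868 = 2^2 · 967, so s = 2 and d = 967.
19^967 mod 3869 = 432.

432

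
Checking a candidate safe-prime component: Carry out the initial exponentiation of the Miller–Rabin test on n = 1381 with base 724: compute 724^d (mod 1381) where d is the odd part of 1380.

n − 1 = 1380 = 2^2 · 345, so s = 2 and d = 345.
Repeated squaring mod 1381: 724^1 ≡ 724, 724^2 ≡ 777, 724^4 ≡ 232, 724^8 ≡ 1346, 724^16 ≡ 1225, 724^32 ≡ 859, 724^64 ≡ 427, 724^128 ≡ 37, 724^256 ≡ 1369.
345 = 256 + 64 + 16 + 8 + 1, so 724^345 ≡ 1369·427·1225·1346·724 ≡ 1 (mod 1381).

1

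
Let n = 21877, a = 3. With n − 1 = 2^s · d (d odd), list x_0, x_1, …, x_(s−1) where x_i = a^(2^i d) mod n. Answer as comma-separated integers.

n − 1 = 21876 = 2^2 · 5469, so s = 2 and d = 5469.
x_0 = 3^5469 mod 21877 = 17063.
x_1 = 17063^2 mod 21877 = 6853.

17063, 6853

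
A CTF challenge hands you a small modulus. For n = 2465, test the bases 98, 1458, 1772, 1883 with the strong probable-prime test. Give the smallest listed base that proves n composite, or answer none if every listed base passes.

n − 1 = 2464 = 2^5 · 77, so s = 5 and d = 77.
Base 98: x_0 = 98^77 mod 2465 = 2308. x_0 is neither 1 nor 2464, so continue squaring. x_1 = 2308^2 mod 2465 = 2464. x_1 ≡ −1, so 98 is not a witness.
Base 1458: x_0 = 1458^77 mod 2465 = 1288. x_0 is neither 1 nor 2464, so continue squaring. x_1 = 1288^2 mod 2465 = 2464. x_1 ≡ −1, so 1458 is not a witness.
Base 1772: x_0 = 1772^77 mod 2465 = 1177. x_0 is neither 1 nor 2464, so continue squaring. x_1 = 1177^2 mod 2465 = 2464. x_1 ≡ −1, so 1772 is not a witness.
Base 1883: x_0 = 1883^77 mod 2465 = 1288. x_0 is neither 1 nor 2464, so continue squaring. x_1 = 1288^2 mod 2465 = 2464. x_1 ≡ −1, so 1883 is not a witness.
No listed base is a witness for 2465.

none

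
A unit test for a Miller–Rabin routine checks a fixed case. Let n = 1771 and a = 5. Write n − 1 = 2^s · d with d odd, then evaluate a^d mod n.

342

n − 1 = 1770 = 2^1 · 885, so s = 1 and d = 885.
Repeated squaring mod 1771: 5^1 ≡ 5, 5^2 ≡ 25, 5^4 ≡ 625, 5^8 ≡ 1005, 5^16 ≡ 555, 5^32 ≡ 1642, 5^64 ≡ 702, 5^128 ≡ 466, 5^256 ≡ 1094, 5^512 ≡ 1411.
885 = 512 + 256 + 64 + 32 + 16 + 4 + 1, so 5^885 ≡ 1411·1094·702·1642·555·625·5 ≡ 342 (mod 1771).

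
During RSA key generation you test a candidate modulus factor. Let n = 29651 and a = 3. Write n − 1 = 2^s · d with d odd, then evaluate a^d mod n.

n − 1 = 29650 = 2^1 · 14825, so s = 1 and d = 14825.
3^14825 mod 29651 = 22725.

22725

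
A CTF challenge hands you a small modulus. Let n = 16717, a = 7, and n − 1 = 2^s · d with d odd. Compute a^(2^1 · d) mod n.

2017

n − 1 = 16716 = 2^2 · 4179, so s = 2 and d = 4179.
By repeated squaring, 7^4179 ≡ 635 (mod 16717).
x_0 = 635.
x_1 = 635^2 mod 16717 = 2017.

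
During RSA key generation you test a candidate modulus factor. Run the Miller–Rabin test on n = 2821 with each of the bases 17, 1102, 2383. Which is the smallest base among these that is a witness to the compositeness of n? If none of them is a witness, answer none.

none

n − 1 = 2820 = 2^2 · 705, so s = 2 and d = 705.
Base 17: x_0 = 17^705 mod 2821 = 2820. x_0 = 2820 ≡ −1, so 17 is not a witness.
Base 1102: x_0 = 1102^705 mod 2821 = 2820. x_0 = 2820 ≡ −1, so 1102 is not a witness.
Base 2383: x_0 = 2383^705 mod 2821 = 2820. x_0 = 2820 ≡ −1, so 2383 is not a witness.
No listed base is a witness for 2821.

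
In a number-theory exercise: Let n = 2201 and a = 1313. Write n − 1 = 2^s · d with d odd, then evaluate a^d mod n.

1246

n − 1 = 2200 = 2^3 · 275, so s = 3 and d = 275.
1313^275 mod 2201 = 1246.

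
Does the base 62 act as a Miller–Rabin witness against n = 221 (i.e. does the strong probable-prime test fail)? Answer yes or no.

n − 1 = 220 = 2^2 · 55, so s = 2 and d = 55.
x_0 = 62^55 mod 221 = 88.
x_0 is neither 1 nor 220, so continue squaring.
x_1 = 88^2 mod 221 = 9.
Reached i = s−1 = 1 without hitting −1: 62 is a Miller–Rabin witness and 221 is composite.

yes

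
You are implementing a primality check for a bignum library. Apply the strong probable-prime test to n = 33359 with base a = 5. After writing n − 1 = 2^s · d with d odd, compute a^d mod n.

n − 1 = 33358 = 2^1 · 16679, so s = 1 and d = 16679.
Repeated squaring mod 33359: 5^1 ≡ 5, 5^2 ≡ 25, 5^4 ≡ 625, 5^8 ≡ 23676, 5^16 ≡ 21699, 5^32 ≡ 17675, 5^64 ≡ 31949, 5^128 ≡ 19919, 5^256 ≡ 27974, 5^512 ≡ 9254, 5^1024 ≡ 3963, 5^2048 ≡ 26639, 5^4096 ≡ 23673, 5^8192 ≡ 13088, 5^16384 ≡ 30638.
16679 = 16384 + 256 + 32 + 4 + 2 + 1, so 5^16679 ≡ 30638·27974·17675·625·25·5 ≡ 1 (mod 33359).

1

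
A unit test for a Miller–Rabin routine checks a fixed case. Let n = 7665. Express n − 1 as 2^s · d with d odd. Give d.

479

Halving: 7664 → 3832 → 1916 → 958 → 479; 479 is odd.
So 7664 = 2^4 · 479.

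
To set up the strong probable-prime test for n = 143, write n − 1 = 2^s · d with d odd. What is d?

71

Halving: 142 → 71; 71 is odd.
So 142 = 2^1 · 71.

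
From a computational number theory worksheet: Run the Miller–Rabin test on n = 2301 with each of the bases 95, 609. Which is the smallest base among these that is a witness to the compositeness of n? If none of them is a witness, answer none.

95

n − 1 = 2300 = 2^2 · 575, so s = 2 and d = 575.
Base 95: x_0 = 95^575 mod 2301 = 2090. x_0 is neither 1 nor 2300, so continue squaring. x_1 = 2090^2 mod 2301 = 802. Reached i = s−1 = 1 without hitting −1: 95 is a Miller–Rabin witness and 2301 is composite.
Base 609: x_0 = 609^575 mod 2301 = 1956. x_0 is neither 1 nor 2300, so continue squaring. x_1 = 1956^2 mod 2301 = 1674. Reached i = s−1 = 1 without hitting −1: 609 is a Miller–Rabin witness and 2301 is composite.
The smallest witness among the given bases is 95.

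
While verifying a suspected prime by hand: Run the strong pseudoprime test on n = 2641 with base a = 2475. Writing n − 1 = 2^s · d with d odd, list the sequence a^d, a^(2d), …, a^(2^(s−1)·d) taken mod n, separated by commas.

n − 1 = 2640 = 2^4 · 165, so s = 4 and d = 165.
x_0 = 2475^165 mod 2641 = 600.
x_1 = 600^2 mod 2641 = 824.
x_2 = 824^2 mod 2641 = 239.
x_3 = 239^2 mod 2641 = 1660.

600, 824, 239, 1660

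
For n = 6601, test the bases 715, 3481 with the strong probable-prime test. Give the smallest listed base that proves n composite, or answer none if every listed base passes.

none

n − 1 = 6600 = 2^3 · 825, so s = 3 and d = 825.
Base 715: x_0 = 715^825 mod 6601 = 1. x_0 = 1, so 715 is not a witness.
Base 3481: x_0 = 3481^825 mod 6601 = 1. x_0 = 1, so 3481 is not a witness.
No listed base is a witness for 6601.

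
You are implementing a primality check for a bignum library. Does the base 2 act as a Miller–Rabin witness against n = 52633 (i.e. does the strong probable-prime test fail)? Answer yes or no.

no

n − 1 = 52632 = 2^3 · 6579, so s = 3 and d = 6579.
x_0 = 2^6579 mod 52633 = 1.
x_0 = 1, so 2 is not a witness.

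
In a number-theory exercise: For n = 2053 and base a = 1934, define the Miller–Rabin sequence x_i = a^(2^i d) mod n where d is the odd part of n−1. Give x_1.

n − 1 = 2052 = 2^2 · 513, so s = 2 and d = 513.
x_0 = 1934^513 mod 2053 = 1.
x_1 = 1^2 mod 2053 = 1.

1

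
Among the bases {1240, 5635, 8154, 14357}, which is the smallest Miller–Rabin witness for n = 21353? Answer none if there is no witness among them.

1240

n − 1 = 21352 = 2^3 · 2669, so s = 3 and d = 2669.
Base 1240: x_0 = 1240^2669 mod 21353 = 19577. x_0 is neither 1 nor 21352, so continue squaring. x_1 = 19577^2 mod 21353 = 15285. x_2 = 15285^2 mod 21353 = 8052. Reached i = s−1 = 2 without hitting −1: 1240 is a Miller–Rabin witness and 21353 is composite.
Base 5635: x_0 = 5635^2669 mod 21353 = 8106. x_0 is neither 1 nor 21352, so continue squaring. x_1 = 8106^2 mod 21353 = 4055. x_2 = 4055^2 mod 21353 = 1215. Reached i = s−1 = 2 without hitting −1: 5635 is a Miller–Rabin witness and 21353 is composite.
Base 8154: x_0 = 8154^2669 mod 21353 = 9773. x_0 is neither 1 nor 21352, so continue squaring. x_1 = 9773^2 mod 21353 = 20913. x_2 = 20913^2 mod 21353 = 1423. Reached i = s−1 = 2 without hitting −1: 8154 is a Miller–Rabin witness and 21353 is composite.
Base 14357: x_0 = 14357^2669 mod 21353 = 2531. x_0 is neither 1 nor 21352, so continue squaring. x_1 = 2531^2 mod 21353 = 61. x_2 = 61^2 mod 21353 = 3721. Reached i = s−1 = 2 without hitting −1: 14357 is a Miller–Rabin witness and 21353 is composite.
The smallest witness among the given bases is 1240.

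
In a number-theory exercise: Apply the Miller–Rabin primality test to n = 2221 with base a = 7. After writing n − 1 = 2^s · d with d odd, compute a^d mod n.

2220

n − 1 = 2220 = 2^2 · 555, so s = 2 and d = 555.
7^555 mod 2221 = 2220.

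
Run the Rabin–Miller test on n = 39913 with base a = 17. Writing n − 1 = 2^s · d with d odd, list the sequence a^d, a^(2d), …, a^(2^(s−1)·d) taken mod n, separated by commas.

n − 1 = 39912 = 2^3 · 4989, so s = 3 and d = 4989.
x_0 = 17^4989 mod 39913 = 29040.
x_1 = 29040^2 mod 39913 = 39736.
x_2 = 39736^2 mod 39913 = 31329.

29040, 39736, 31329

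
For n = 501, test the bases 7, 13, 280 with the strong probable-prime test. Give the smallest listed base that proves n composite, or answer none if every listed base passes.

7

n − 1 = 500 = 2^2 · 125, so s = 2 and d = 125.
Base 7: x_0 = 7^125 mod 501 = 406. x_0 is neither 1 nor 500, so continue squaring. x_1 = 406^2 mod 501 = 7. Reached i = s−1 = 1 without hitting −1: 7 is a Miller–Rabin witness and 501 is composite.
Base 13: x_0 = 13^125 mod 501 = 34. x_0 is neither 1 nor 500, so continue squaring. x_1 = 34^2 mod 501 = 154. Reached i = s−1 = 1 without hitting −1: 13 is a Miller–Rabin witness and 501 is composite.
Base 280: x_0 = 280^125 mod 501 = 247. x_0 is neither 1 nor 500, so continue squaring. x_1 = 247^2 mod 501 = 388. Reached i = s−1 = 1 without hitting −1: 280 is a Miller–Rabin witness and 501 is composite.
The smallest witness among the given bases is 7.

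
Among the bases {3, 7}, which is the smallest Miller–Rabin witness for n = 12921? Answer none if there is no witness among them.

n − 1 = 12920 = 2^3 · 1615, so s = 3 and d = 1615.
Base 3: x_0 = 3^1615 mod 12921 = 10071. x_0 is neither 1 nor 12920, so continue squaring. x_1 = 10071^2 mod 12921 = 8112. x_2 = 8112^2 mod 12921 = 10812. Reached i = s−1 = 2 without hitting −1: 3 is a Miller–Rabin witness and 12921 is composite.
Base 7: x_0 = 7^1615 mod 12921 = 3388. x_0 is neither 1 nor 12920, so continue squaring. x_1 = 3388^2 mod 12921 = 4696. x_2 = 4696^2 mod 12921 = 9190. Reached i = s−1 = 2 without hitting −1: 7 is a Miller–Rabin witness and 12921 is composite.
The smallest witness among the given bases is 3.

3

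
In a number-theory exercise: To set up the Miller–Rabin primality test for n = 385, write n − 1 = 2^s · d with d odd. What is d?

Halving: 384 → 192 → 96 → 48 → 24 → 12 → 6 → 3; 3 is odd.
So 384 = 2^7 · 3.

3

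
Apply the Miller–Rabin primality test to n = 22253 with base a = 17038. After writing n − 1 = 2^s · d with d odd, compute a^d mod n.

n − 1 = 22252 = 2^2 · 5563, so s = 2 and d = 5563.
17038^5563 mod 22253 = 10570.

10570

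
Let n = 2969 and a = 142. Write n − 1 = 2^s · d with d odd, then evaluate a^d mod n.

2968

n − 1 = 2968 = 2^3 · 371, so s = 3 and d = 371.
By repeated squaring, 142^371 ≡ 2968 (mod 2969).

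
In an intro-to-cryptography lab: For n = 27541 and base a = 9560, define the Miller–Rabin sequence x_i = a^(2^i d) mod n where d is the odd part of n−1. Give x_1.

n − 1 = 27540 = 2^2 · 6885, so s = 2 and d = 6885.
x_0 = 9560^6885 mod 27541 = 1.
x_1 = 1^2 mod 27541 = 1.

1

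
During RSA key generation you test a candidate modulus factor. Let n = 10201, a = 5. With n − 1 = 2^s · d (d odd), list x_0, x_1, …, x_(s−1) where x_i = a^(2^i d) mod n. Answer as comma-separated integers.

n − 1 = 10200 = 2^3 · 1275, so s = 3 and d = 1275.
x_0 = 5^1275 mod 10201 = 5859.
x_1 = 5859^2 mod 10201 = 1516.
x_2 = 1516^2 mod 10201 = 3031.

5859, 1516, 3031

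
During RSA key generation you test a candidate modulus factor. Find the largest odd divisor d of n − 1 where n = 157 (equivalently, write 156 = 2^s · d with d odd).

Halving: 156 → 78 → 39; 39 is odd.
So 156 = 2^2 · 39.

39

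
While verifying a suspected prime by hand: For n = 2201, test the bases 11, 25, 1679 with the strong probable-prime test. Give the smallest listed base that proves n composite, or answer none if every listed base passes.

n − 1 = 2200 = 2^3 · 275, so s = 3 and d = 275.
Base 11: x_0 = 11^275 mod 2201 = 1525. x_0 is neither 1 nor 2200, so continue squaring. x_1 = 1525^2 mod 2201 = 1369. x_2 = 1369^2 mod 2201 = 1110. Reached i = s−1 = 2 without hitting −1: 11 is a Miller–Rabin witness and 2201 is composite.
Base 25: x_0 = 25^275 mod 2201 = 1989. x_0 is neither 1 nor 2200, so continue squaring. x_1 = 1989^2 mod 2201 = 924. x_2 = 924^2 mod 2201 = 1989. Reached i = s−1 = 2 without hitting −1: 25 is a Miller–Rabin witness and 2201 is composite.
Base 1679: x_0 = 1679^275 mod 2201 = 1916. x_0 is neither 1 nor 2200, so continue squaring. x_1 = 1916^2 mod 2201 = 1989. x_2 = 1989^2 mod 2201 = 924. Reached i = s−1 = 2 without hitting −1: 1679 is a Miller–Rabin witness and 2201 is composite.
The smallest witness among the given bases is 11.

11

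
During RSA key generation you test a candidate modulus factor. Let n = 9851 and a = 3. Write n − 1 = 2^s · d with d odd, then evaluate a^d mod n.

1

n − 1 = 9850 = 2^1 · 4925, so s = 1 and d = 4925.
3^4925 mod 9851 = 1.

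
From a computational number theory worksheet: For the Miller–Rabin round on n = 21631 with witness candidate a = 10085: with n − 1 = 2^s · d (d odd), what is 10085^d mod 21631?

6705

n − 1 = 21630 = 2^1 · 10815, so s = 1 and d = 10815.
10085^10815 mod 21631 = 6705.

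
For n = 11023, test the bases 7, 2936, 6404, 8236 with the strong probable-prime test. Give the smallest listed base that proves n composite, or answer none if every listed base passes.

7

n − 1 = 11022 = 2^1 · 5511, so s = 1 and d = 5511.
Base 7: x_0 = 7^5511 mod 11023 = 7541. x_0 ∉ {1, 11022} and s = 1, so 7 is a Miller–Rabin witness and 11023 is composite.
Base 2936: x_0 = 2936^5511 mod 11023 = 6067. x_0 ∉ {1, 11022} and s = 1, so 2936 is a Miller–Rabin witness and 11023 is composite.
Base 6404: x_0 = 6404^5511 mod 11023 = 992. x_0 ∉ {1, 11022} and s = 1, so 6404 is a Miller–Rabin witness and 11023 is composite.
Base 8236: x_0 = 8236^5511 mod 11023 = 4533. x_0 ∉ {1, 11022} and s = 1, so 8236 is a Miller–Rabin witness and 11023 is composite.
The smallest witness among the given bases is 7.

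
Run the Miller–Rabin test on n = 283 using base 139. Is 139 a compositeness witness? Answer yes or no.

no

n − 1 = 282 = 2^1 · 141, so s = 1 and d = 141.
x_0 = 139^141 mod 283 = 282.
x_0 = 282 ≡ −1, so 139 is not a witness.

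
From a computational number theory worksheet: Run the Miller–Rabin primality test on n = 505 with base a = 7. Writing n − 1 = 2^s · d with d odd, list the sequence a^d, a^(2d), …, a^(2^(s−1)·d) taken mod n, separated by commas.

228, 474, 456

n − 1 = 504 = 2^3 · 63, so s = 3 and d = 63.
x_0 = 7^63 mod 505 = 228.
x_1 = 228^2 mod 505 = 474.
x_2 = 474^2 mod 505 = 456.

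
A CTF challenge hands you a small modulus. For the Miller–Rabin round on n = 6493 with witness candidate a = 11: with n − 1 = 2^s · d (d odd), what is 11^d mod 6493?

4992

n − 1 = 6492 = 2^2 · 1623, so s = 2 and d = 1623.
11^1623 mod 6493 = 4992.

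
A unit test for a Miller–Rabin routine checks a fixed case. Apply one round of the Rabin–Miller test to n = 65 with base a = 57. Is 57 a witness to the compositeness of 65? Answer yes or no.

no

n − 1 = 64 = 2^6 · 1, so s = 6 and d = 1.
x_0 = 57^1 mod 65 = 57.
x_0 is neither 1 nor 64, so continue squaring.
x_1 = 57^2 mod 65 = 64.
x_1 ≡ −1, so 57 is not a witness.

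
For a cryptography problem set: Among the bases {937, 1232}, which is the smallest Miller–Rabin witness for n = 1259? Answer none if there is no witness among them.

none

n − 1 = 1258 = 2^1 · 629, so s = 1 and d = 629.
Base 937: x_0 = 937^629 mod 1259 = 1. x_0 = 1, so 937 is not a witness.
Base 1232: x_0 = 1232^629 mod 1259 = 1258. x_0 = 1258 ≡ −1, so 1232 is not a witness.
No listed base is a witness for 1259.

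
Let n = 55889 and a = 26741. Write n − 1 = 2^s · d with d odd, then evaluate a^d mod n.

55888

n − 1 = 55888 = 2^4 · 3493, so s = 4 and d = 3493.
By repeated squaring, 26741^3493 ≡ 55888 (mod 55889).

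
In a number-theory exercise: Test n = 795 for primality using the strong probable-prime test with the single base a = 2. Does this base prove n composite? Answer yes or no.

n − 1 = 794 = 2^1 · 397, so s = 1 and d = 397.
x_0 = 2^397 mod 795 = 137.
x_0 ∉ {1, 794} and s = 1, so 2 is a Miller–Rabin witness and 795 is composite.

yes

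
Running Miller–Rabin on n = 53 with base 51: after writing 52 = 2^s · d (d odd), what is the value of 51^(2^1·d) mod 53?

n − 1 = 52 = 2^2 · 13, so s = 2 and d = 13.
Repeated squaring mod 53: 51^1 ≡ 51, 51^2 ≡ 4, 51^4 ≡ 16, 51^8 ≡ 44.
13 = 8 + 4 + 1, so 51^13 ≡ 44·16·51 ≡ 23 (mod 53).
x_0 = 23.
x_1 = 23^2 mod 53 = 52.

52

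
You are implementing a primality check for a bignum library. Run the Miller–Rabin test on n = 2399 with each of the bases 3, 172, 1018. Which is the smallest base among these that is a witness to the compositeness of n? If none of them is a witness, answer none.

none

n − 1 = 2398 = 2^1 · 1199, so s = 1 and d = 1199.
Base 3: x_0 = 3^1199 mod 2399 = 1. x_0 = 1, so 3 is not a witness.
Base 172: x_0 = 172^1199 mod 2399 = 1. x_0 = 1, so 172 is not a witness.
Base 1018: x_0 = 1018^1199 mod 2399 = 2398. x_0 = 2398 ≡ −1, so 1018 is not a witness.
No listed base is a witness for 2399.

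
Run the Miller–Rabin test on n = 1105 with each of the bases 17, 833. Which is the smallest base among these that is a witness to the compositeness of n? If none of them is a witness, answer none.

n − 1 = 1104 = 2^4 · 69, so s = 4 and d = 69.
Base 17: x_0 = 17^69 mod 1105 = 272. x_0 is neither 1 nor 1104, so continue squaring. x_1 = 272^2 mod 1105 = 1054. x_2 = 1054^2 mod 1105 = 391. x_3 = 391^2 mod 1105 = 391. Reached i = s−1 = 3 without hitting −1: 17 is a Miller–Rabin witness and 1105 is composite.
Base 833: x_0 = 833^69 mod 1105 = 833. x_0 is neither 1 nor 1104, so continue squaring. x_1 = 833^2 mod 1105 = 1054. x_2 = 1054^2 mod 1105 = 391. x_3 = 391^2 mod 1105 = 391. Reached i = s−1 = 3 without hitting −1: 833 is a Miller–Rabin witness and 1105 is composite.
The smallest witness among the given bases is 17.

17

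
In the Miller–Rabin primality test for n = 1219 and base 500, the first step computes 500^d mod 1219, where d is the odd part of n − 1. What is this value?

659

n − 1 = 1218 = 2^1 · 609, so s = 1 and d = 609.
500^609 mod 1219 = 659.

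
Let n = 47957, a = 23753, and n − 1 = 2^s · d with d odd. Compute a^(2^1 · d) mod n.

n − 1 = 47956 = 2^2 · 11989, so s = 2 and d = 11989.
x_0 = 23753^11989 mod 47957 = 36129.
x_1 = 36129^2 mod 47957 = 11015.

11015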